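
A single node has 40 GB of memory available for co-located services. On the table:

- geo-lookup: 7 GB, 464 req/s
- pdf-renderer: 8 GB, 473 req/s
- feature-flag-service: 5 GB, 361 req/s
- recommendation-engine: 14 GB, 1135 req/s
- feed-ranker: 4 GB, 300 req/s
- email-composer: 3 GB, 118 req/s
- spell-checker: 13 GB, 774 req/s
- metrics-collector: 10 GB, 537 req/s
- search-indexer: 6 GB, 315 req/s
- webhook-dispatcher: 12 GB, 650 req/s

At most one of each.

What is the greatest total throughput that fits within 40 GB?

2797

Density check — recommendation-engine 81.07, feed-ranker 75.00, feature-flag-service 72.20 are the best per GB.
Greedy by ratio would take geo-lookup + pdf-renderer + feature-flag-service + recommendation-engine + feed-ranker: 38 GB used, total 2733.
The 8 GB tied up in pdf-renderer is better spent on metrics-collector — total rises to 2797 (40 GB).
The closest alternative, geo-lookup + pdf-renderer + feature-flag-service + recommendation-engine + search-indexer, reaches only 2748.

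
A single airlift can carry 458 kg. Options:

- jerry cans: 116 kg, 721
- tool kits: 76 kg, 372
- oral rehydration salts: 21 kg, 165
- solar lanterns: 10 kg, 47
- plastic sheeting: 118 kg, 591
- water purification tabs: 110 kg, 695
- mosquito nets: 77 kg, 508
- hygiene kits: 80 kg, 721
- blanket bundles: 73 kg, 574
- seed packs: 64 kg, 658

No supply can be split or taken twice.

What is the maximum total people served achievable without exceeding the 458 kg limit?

Greedy by ratio would take oral rehydration salts + solar lanterns + water purification tabs + mosquito nets + hygiene kits + blanket bundles + seed packs: 435 kg used, total 3368.
Dropping oral rehydration salts and mosquito nets frees 98 kg; slotting in jerry cans (116 kg) lifts the total to 3416 at 453 kg.
Every other selection either busts 458 kg or fails to beat 3416.

3416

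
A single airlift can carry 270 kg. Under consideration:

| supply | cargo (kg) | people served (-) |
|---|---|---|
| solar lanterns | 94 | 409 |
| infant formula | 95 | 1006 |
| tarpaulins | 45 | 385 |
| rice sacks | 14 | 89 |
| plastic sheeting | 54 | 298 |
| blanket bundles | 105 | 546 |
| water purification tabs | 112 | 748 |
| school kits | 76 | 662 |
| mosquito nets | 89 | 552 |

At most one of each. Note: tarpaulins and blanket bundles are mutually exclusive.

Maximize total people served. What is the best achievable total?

By people served per kg: infant formula 10.59, school kits 8.71, tarpaulins 8.56 lead.
A density-first pass picks infant formula + tarpaulins + rice sacks + school kits — 2142 at 230 kg.
The 14 kg tied up in rice sacks is better spent on plastic sheeting — total rises to 2351 (270 kg).

2351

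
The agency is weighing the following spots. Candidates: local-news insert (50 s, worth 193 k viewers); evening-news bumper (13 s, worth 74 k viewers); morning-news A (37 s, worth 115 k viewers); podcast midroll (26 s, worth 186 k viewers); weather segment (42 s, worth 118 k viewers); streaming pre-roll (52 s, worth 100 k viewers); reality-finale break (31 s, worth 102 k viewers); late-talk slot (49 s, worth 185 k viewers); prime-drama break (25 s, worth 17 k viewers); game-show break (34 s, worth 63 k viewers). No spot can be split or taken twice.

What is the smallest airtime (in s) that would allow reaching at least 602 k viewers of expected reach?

Need the lightest bundle worth ≥ 602.
Taking local-news insert + evening-news bumper + podcast midroll + late-talk slot gives 638 (≥ 602) for 138 s.
No combination under 138 s hits 602.

138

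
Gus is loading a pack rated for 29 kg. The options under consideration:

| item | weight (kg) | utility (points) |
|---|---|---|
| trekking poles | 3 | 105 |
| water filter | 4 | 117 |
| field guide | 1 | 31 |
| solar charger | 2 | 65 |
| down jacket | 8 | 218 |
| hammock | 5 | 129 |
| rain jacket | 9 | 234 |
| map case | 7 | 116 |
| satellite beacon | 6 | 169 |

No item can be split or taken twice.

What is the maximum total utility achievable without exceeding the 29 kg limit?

The ratio ordering already packs tightly: trekking poles + water filter + field guide + solar charger + down jacket + hammock + satellite beacon, 29 kg, 834.
An exhaustive check of the 512 subsets confirms 834.

834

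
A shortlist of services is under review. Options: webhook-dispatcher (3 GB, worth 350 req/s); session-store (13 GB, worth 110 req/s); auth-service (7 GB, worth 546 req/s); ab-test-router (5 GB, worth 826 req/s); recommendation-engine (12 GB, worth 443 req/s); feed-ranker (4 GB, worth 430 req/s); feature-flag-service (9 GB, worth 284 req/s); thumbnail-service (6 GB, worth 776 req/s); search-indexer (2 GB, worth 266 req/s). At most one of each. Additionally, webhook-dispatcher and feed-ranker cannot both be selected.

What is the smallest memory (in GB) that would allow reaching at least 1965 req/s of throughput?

15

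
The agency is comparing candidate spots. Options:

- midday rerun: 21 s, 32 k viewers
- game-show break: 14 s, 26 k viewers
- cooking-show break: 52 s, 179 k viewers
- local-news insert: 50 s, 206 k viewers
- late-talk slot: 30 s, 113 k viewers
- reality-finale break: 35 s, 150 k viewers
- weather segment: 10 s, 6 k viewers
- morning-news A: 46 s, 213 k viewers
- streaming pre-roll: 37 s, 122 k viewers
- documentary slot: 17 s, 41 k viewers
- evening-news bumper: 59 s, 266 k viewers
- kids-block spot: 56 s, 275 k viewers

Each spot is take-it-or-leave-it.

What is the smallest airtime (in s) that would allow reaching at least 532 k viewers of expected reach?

Minimise s subject to total expected reach ≥ 532.
evening-news bumper + kids-block spot: 541 expected reach at 115 s.
Below 115 s the best achievable stays under 532.

115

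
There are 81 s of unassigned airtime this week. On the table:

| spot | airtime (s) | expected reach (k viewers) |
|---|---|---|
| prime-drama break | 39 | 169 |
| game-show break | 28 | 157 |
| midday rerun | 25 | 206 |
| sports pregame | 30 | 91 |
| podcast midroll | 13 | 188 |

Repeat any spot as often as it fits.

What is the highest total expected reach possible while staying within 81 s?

1128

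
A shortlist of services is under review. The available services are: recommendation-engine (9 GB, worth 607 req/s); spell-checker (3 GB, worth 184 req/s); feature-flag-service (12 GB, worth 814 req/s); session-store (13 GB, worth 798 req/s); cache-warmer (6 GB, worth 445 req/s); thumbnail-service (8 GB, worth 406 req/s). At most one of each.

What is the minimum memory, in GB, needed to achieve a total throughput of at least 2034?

30

Look for the lowest-memory combination reaching 2034.
recommendation-engine + spell-checker + feature-flag-service + cache-warmer reaches 2050 using 30 GB.
No combination under 30 GB hits 2034.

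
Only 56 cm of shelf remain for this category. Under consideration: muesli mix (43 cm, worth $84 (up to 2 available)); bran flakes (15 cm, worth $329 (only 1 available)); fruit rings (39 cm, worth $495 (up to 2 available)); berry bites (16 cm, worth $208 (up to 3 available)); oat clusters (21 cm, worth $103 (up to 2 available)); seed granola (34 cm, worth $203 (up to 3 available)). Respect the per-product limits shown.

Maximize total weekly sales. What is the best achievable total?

Greedy by ratio would take bran flakes + 2×berry bites: 47 cm used, total 745.
Replace 2×berry bites with fruit rings: the trade gains 79 net, giving 824 at 54 cm.
Every other selection either busts 56 cm or exceeds an availability limit or fails to beat 824.

824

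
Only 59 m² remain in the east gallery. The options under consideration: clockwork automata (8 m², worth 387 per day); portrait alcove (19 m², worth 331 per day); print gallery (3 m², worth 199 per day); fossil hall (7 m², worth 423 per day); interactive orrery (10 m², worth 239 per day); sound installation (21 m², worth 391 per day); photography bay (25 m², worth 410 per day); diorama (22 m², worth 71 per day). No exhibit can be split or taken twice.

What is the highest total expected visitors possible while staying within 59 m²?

Density check — print gallery 66.33, fossil hall 60.43, clockwork automata 48.38 are the best per m².
Filling by ratio: clockwork automata + print gallery + fossil hall + interactive orrery + sound installation for 1639, with 10 m² left unused.
Replace interactive orrery with portrait alcove: the trade gains 92 net, giving 1731 at 58 m².
The spare 1 m² is too small for any remaining exhibit, and no exchange beats 1731.

1731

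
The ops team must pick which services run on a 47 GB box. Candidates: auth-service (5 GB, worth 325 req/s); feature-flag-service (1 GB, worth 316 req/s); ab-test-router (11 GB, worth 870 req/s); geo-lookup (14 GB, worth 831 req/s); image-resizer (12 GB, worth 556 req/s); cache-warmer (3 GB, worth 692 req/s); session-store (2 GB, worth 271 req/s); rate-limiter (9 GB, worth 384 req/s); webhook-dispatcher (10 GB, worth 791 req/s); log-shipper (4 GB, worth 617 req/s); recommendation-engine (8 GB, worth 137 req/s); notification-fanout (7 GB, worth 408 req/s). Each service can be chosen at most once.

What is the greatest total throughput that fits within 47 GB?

A density-first pass picks auth-service + feature-flag-service + ab-test-router + cache-warmer + session-store + webhook-dispatcher + log-shipper + notification-fanout — 4290 at 43 GB.
Replace auth-service and notification-fanout with geo-lookup: the trade gains 98 net, giving 4388 at 45 GB.

4388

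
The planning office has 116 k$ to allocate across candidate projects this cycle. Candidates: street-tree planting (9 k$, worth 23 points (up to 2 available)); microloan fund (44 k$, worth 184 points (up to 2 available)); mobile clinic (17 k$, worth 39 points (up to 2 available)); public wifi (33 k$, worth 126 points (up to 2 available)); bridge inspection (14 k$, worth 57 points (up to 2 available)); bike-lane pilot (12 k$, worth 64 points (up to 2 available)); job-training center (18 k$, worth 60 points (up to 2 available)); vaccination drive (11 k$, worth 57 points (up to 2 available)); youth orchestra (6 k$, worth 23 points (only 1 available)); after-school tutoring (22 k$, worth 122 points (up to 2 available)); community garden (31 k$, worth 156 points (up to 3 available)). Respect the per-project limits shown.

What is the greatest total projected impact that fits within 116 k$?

Ranking by ratio (projected impact/k$): after-school tutoring 5.55, bike-lane pilot 5.33, vaccination drive 5.18, community garden 5.03.
The ratio heuristic lands on bridge inspection + 2×bike-lane pilot + 2×vaccination drive + youth orchestra + 2×after-school tutoring (566) but leaves 6 k$ idle.
Replace bridge inspection and vaccination drive with community garden: the trade gains 42 net, giving 608 at 116 k$.
That's the maximum — no swap from here does better than 608.

608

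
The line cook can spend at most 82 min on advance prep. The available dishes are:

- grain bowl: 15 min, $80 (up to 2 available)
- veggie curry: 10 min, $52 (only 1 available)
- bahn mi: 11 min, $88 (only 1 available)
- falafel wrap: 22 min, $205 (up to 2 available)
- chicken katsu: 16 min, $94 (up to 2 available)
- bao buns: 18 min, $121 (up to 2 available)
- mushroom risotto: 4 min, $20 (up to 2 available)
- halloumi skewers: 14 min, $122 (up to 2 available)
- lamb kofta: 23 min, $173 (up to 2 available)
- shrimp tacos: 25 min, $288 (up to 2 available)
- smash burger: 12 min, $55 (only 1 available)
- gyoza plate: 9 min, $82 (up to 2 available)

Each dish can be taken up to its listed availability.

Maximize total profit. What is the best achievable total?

863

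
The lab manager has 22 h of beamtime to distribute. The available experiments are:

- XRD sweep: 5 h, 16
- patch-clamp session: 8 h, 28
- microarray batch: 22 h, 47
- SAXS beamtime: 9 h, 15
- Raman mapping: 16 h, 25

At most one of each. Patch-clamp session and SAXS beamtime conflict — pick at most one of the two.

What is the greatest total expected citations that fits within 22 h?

Taking microarray batch: 22 h used, 47 in expected citations.

47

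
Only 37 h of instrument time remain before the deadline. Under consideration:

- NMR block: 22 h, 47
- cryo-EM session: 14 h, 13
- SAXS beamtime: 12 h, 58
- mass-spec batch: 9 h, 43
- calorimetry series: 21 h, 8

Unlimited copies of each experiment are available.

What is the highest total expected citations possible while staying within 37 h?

3×SAXS beamtime uses 36 of the 37 h and totals 174.
That's the maximum — no swap from here does better than 174.

174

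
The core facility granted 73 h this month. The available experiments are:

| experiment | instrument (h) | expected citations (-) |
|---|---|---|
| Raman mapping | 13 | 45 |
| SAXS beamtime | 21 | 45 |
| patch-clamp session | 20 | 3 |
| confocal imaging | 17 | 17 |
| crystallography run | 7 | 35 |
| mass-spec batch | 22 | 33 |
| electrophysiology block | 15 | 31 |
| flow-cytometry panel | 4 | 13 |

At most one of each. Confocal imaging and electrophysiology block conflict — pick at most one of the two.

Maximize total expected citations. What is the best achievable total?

171

Filling by ratio: Raman mapping + SAXS beamtime + crystallography run + electrophysiology block + flow-cytometry panel for 169, with 13 h left unused.
Dropping electrophysiology block frees 15 h; slotting in mass-spec batch (22 h) lifts the total to 171 at 67 h.
That's the maximum — no feasible swap from here does better than 171.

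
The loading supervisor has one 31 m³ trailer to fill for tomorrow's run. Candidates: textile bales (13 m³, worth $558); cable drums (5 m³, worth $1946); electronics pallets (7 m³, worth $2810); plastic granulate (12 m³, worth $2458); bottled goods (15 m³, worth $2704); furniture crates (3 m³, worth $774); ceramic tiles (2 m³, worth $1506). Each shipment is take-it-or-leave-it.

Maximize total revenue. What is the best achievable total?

9494

By revenue per m³: ceramic tiles 753.00, electronics pallets 401.43, cable drums 389.20 lead.
Taking cable drums + electronics pallets + plastic granulate + furniture crates + ceramic tiles: 29 m³ used, 9494 in revenue.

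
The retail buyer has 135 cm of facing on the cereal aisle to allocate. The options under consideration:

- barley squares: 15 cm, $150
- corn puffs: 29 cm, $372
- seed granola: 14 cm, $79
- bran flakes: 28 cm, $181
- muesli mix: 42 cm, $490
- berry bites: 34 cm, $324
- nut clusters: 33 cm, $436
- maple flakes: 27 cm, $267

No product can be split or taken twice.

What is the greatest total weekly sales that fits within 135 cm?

1565

Taking the top-ratio products first gives barley squares + corn puffs + seed granola + muesli mix + nut clusters for 1527 (133 cm).
Replace barley squares and seed granola with maple flakes: the trade gains 38 net, giving 1565 at 131 cm.
Nothing else within 135 cm beats 1565.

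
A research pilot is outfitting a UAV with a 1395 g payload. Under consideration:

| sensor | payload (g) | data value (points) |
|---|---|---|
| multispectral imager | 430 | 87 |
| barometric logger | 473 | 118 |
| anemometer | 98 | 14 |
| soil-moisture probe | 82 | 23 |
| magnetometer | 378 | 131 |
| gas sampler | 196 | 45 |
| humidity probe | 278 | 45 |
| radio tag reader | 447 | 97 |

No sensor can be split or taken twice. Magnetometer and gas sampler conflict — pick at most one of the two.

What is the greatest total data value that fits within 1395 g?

369

Best packing: barometric logger + soil-moisture probe + magnetometer + radio tag reader — 1380 g, 369 total.
An exhaustive check of the 256 subsets confirms 369.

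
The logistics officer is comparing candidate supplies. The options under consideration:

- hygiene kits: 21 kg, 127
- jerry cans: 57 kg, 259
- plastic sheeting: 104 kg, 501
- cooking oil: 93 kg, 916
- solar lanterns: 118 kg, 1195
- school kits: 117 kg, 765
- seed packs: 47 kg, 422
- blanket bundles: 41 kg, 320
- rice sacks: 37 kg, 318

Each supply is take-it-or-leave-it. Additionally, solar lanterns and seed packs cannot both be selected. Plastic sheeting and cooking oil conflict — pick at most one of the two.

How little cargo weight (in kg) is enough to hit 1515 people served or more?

Need the lightest bundle worth ≥ 1515.
solar lanterns + blanket bundles reaches 1515 using 159 kg.
Below 159 kg the best achievable stays under 1515.

159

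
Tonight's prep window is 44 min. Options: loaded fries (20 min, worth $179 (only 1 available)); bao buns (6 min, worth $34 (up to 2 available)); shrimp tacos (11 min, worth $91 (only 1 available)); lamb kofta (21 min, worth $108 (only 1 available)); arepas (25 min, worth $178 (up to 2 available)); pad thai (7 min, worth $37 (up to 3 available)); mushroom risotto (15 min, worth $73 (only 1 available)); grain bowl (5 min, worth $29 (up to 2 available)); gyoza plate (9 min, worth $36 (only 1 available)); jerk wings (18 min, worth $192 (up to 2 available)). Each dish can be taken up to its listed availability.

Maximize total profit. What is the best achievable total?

A density-first pass picks grain bowl + 2×jerk wings — 413 at 41 min.
The 5 min tied up in grain bowl is better spent on pad thai — total rises to 421 (43 min).
Nothing else within 44 min beats 421.

421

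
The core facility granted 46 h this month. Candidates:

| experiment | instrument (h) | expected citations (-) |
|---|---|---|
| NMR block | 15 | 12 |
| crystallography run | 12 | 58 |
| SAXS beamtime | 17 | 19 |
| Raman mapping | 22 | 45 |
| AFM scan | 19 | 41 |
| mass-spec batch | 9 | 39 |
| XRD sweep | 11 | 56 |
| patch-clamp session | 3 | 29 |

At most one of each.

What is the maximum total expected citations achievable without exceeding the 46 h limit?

184

Ranking by ratio (expected citations/h): patch-clamp session 9.67, XRD sweep 5.09, crystallography run 4.83.
Greedy by ratio would take crystallography run + mass-spec batch + XRD sweep + patch-clamp session: 35 h used, total 182.
Dropping mass-spec batch frees 9 h; slotting in AFM scan (19 h) lifts the total to 184 at 45 h.
An exhaustive check of the 256 subsets confirms 184.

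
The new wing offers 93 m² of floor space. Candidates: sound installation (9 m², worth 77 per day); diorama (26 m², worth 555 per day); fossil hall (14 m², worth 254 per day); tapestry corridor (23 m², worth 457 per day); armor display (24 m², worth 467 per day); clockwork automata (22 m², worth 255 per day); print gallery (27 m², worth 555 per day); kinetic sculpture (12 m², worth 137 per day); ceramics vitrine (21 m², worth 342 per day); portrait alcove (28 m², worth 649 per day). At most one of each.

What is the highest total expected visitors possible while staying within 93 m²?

1925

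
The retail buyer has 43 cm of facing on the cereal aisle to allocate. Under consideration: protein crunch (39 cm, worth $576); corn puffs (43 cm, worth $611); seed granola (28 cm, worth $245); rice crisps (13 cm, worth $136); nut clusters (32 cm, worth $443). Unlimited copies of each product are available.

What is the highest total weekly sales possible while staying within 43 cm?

611

Greedy by ratio would take protein crunch: 39 cm used, total 576.
Replace protein crunch with corn puffs: the trade gains 35 net, giving 611 at 43 cm.
No other feasible combination exceeds 611.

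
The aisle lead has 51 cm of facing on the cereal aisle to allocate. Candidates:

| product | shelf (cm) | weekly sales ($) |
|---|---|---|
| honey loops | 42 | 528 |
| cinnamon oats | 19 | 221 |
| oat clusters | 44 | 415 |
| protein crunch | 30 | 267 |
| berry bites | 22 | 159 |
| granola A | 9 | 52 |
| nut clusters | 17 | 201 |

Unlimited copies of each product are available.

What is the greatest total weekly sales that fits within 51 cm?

603

Taking the top-ratio products first gives honey loops + granola A for 580 (51 cm).
The 51 cm tied up in honey loops and granola A is better spent on 3×nut clusters — total rises to 603 (51 cm).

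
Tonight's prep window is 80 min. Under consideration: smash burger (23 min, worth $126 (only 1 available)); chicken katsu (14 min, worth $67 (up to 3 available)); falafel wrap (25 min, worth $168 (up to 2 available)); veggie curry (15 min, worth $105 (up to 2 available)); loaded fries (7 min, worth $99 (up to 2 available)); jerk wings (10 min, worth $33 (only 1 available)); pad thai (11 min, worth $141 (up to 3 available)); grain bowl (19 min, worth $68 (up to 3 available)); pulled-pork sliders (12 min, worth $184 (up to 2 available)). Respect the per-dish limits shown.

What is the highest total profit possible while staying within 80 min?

Greedy by ratio would take 2×loaded fries + 3×pad thai + 2×pulled-pork sliders: 71 min used, total 989.
Dropping loaded fries frees 7 min; slotting in veggie curry (15 min) lifts the total to 995 at 79 min.

995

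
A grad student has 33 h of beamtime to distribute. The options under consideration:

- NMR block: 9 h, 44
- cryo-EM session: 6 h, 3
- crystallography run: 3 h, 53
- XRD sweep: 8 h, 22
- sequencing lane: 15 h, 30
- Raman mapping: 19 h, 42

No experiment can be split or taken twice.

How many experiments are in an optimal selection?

3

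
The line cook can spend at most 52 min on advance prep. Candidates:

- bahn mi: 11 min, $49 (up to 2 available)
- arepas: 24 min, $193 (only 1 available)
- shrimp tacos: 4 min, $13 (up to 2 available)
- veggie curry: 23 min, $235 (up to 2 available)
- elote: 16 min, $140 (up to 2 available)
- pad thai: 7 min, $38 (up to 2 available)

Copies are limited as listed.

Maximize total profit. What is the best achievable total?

483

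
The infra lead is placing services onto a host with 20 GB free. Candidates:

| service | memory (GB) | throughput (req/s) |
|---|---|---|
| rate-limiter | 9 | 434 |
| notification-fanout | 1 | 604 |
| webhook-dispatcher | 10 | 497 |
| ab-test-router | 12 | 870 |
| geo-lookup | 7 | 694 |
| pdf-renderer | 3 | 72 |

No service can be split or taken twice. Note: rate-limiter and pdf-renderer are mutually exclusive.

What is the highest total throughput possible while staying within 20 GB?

Density check — notification-fanout 604.00, geo-lookup 99.14, ab-test-router 72.50 are the best per GB.
Best packing: notification-fanout + ab-test-router + geo-lookup — 20 GB, 2168 total.
Next best is notification-fanout + webhook-dispatcher + geo-lookup at 1795 (18 GB) — short by 373.

2168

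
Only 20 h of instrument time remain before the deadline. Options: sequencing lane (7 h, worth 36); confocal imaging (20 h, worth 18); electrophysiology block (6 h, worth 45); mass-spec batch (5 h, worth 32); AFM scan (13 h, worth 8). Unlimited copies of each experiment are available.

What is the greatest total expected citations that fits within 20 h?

135

By expected citations per h: electrophysiology block 7.50, mass-spec batch 6.40, sequencing lane 5.14 lead.
The ratio ordering already packs tightly: 3×electrophysiology block, 18 h, 135.
Nothing else within 20 h beats 135.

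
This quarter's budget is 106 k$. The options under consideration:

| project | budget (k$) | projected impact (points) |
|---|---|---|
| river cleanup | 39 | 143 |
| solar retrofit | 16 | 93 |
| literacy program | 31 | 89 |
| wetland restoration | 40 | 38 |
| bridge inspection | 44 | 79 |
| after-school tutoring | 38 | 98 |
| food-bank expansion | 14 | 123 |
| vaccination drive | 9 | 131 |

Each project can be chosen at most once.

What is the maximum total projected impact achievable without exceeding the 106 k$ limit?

495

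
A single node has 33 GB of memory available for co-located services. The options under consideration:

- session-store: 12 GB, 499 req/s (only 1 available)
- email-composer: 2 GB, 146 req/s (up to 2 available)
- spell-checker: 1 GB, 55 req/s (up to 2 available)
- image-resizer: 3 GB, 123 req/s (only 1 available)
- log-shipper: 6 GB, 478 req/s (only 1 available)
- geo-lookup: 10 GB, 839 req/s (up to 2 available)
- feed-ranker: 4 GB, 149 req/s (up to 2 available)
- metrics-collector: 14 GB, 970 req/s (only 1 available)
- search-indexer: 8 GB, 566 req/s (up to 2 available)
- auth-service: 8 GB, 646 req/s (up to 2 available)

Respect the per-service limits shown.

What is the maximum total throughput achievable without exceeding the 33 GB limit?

2×email-composer + spell-checker + 2×geo-lookup + auth-service uses 33 of the 33 GB and totals 2671.
Nothing else within 33 GB beats 2671.

2671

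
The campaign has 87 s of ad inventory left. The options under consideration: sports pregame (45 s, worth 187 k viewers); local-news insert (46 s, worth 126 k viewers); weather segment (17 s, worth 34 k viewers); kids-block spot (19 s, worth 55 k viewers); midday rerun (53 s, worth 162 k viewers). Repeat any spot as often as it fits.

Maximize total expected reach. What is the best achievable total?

297

By expected reach per s: sports pregame 4.16, midday rerun 3.06, kids-block spot 2.89 lead.
Sports pregame + 2×kids-block spot uses 83 of the 87 s and totals 297.
No other feasible combination exceeds 297.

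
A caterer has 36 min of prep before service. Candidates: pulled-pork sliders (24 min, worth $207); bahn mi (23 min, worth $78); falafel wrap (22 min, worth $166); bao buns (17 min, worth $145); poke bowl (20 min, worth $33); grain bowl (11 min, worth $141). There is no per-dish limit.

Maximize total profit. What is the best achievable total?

423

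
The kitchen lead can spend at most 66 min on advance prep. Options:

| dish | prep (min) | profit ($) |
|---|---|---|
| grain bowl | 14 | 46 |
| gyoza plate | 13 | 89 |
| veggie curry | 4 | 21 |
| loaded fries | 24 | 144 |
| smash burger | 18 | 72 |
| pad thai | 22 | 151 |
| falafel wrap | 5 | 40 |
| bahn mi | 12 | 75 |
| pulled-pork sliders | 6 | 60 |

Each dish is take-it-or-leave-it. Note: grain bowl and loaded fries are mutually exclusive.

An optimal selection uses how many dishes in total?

4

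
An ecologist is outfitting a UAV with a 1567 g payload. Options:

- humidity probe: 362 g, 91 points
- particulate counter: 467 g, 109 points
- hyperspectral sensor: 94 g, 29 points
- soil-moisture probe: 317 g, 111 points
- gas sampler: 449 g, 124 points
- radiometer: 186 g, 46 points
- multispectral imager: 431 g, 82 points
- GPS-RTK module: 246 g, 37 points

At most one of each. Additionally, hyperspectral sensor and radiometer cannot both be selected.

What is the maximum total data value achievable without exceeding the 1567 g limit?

Best packing: humidity probe + soil-moisture probe + gas sampler + radiometer + GPS-RTK module — 1560 g, 409 total.
Next best is humidity probe + soil-moisture probe + gas sampler + multispectral imager at 408 (1559 g) — short by 1.

409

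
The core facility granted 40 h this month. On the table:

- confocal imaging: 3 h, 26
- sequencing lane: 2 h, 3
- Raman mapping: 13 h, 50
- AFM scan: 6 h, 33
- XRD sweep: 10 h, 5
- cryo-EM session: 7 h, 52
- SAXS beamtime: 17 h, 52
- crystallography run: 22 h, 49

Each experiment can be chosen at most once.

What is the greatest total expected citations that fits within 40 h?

By expected citations per h: confocal imaging 8.67, cryo-EM session 7.43, AFM scan 5.50, Raman mapping 3.85 lead.
Taking the top-ratio experiments first gives confocal imaging + sequencing lane + Raman mapping + AFM scan + cryo-EM session for 164 (31 h).
Replace sequencing lane and AFM scan with SAXS beamtime: the trade gains 16 net, giving 180 at 40 h.
An exhaustive check of the 256 subsets confirms 180.

180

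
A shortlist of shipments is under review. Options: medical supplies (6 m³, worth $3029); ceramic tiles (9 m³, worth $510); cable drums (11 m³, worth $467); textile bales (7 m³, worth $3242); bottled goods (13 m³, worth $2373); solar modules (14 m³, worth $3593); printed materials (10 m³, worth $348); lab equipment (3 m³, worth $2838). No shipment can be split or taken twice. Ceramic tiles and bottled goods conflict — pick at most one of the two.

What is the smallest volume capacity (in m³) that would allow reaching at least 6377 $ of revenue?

Minimise m³ subject to total revenue ≥ 6377.
Taking medical supplies + textile bales + lab equipment gives 9109 (≥ 6377) for 16 m³.
Any bundle with less than 16 m³ falls short of 6377.

16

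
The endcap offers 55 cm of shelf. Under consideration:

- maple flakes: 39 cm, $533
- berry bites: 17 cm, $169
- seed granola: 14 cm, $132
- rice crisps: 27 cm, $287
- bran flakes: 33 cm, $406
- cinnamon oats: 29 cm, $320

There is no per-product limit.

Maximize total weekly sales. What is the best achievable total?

665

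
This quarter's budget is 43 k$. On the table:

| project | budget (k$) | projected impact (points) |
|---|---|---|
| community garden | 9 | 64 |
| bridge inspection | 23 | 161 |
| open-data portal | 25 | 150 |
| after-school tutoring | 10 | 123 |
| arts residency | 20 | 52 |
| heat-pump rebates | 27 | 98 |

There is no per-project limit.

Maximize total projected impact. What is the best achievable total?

492

The ratio ordering already packs tightly: 4×after-school tutoring, 40 k$, 492.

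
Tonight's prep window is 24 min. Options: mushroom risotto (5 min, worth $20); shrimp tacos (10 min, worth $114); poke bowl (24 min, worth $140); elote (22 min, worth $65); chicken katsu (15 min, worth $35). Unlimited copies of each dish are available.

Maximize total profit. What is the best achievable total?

Best packing: 2×shrimp tacos — 20 min, 228 total.

228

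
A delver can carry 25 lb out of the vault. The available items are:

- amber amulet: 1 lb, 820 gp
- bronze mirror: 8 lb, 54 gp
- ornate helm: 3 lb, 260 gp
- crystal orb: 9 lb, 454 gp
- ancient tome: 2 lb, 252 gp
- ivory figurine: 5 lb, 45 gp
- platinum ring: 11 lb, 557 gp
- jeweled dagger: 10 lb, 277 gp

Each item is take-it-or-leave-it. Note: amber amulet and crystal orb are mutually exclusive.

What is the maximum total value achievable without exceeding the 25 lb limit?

Filling by ratio: amber amulet + ornate helm + ancient tome + ivory figurine + platinum ring for 1934, with 3 lb left unused.
Replace ivory figurine with bronze mirror: the trade gains 9 net, giving 1943 at 25 lb.
Next best is amber amulet + ornate helm + ancient tome + ivory figurine + platinum ring at 1934 (22 lb) — short by 9.

1943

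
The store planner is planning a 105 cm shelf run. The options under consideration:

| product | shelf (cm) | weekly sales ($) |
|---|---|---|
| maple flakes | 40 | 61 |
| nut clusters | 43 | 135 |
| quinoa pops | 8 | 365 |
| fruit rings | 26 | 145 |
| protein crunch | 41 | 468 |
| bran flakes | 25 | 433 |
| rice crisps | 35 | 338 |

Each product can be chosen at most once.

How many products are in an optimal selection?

4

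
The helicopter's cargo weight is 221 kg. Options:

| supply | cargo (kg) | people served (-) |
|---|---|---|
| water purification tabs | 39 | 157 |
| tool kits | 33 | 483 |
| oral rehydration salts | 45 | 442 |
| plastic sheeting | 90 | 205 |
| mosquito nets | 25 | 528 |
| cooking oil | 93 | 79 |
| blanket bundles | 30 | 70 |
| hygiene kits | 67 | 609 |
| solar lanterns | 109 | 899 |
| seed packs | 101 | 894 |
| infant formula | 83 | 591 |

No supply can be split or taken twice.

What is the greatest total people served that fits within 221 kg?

By people served per kg: mosquito nets 21.12, tool kits 14.64, oral rehydration salts 9.82 lead.
Greedy by ratio would take water purification tabs + tool kits + oral rehydration salts + mosquito nets + hygiene kits: 209 kg used, total 2219.
Replace water purification tabs and hygiene kits with solar lanterns: the trade gains 133 net, giving 2352 at 212 kg.

2352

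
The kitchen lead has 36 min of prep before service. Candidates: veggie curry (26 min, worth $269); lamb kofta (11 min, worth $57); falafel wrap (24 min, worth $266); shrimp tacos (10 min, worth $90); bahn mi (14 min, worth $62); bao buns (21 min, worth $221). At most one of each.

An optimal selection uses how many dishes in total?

The maximum profit within 36 min is 359.
One optimal bundle: veggie curry + shrimp tacos (36 min).
All optima have 2 dishes.

2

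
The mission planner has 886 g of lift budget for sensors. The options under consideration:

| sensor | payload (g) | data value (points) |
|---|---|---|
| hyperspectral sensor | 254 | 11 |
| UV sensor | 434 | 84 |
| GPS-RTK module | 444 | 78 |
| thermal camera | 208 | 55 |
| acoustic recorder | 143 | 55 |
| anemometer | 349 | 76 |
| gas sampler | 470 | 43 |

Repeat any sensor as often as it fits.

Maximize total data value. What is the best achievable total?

330

6×acoustic recorder uses 858 of the 886 g and totals 330.
That's the maximum — no swap from here does better than 330.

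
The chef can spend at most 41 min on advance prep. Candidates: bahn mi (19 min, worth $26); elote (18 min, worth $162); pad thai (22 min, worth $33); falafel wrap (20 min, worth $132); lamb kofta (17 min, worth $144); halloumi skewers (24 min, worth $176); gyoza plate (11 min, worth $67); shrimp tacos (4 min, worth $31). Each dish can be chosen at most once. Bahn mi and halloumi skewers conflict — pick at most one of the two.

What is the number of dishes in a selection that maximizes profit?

Optimal total is 337.
One optimal bundle: elote + lamb kofta + shrimp tacos (39 min).
All optima have 3 dishes.

3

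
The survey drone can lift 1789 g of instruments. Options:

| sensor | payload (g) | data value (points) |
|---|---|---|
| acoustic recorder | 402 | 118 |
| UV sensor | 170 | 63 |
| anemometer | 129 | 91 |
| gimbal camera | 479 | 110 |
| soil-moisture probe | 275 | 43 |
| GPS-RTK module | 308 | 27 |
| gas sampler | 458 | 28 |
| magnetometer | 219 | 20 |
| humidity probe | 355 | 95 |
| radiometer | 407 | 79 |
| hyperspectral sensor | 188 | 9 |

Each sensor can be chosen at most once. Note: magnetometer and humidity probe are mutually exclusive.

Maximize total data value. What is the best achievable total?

493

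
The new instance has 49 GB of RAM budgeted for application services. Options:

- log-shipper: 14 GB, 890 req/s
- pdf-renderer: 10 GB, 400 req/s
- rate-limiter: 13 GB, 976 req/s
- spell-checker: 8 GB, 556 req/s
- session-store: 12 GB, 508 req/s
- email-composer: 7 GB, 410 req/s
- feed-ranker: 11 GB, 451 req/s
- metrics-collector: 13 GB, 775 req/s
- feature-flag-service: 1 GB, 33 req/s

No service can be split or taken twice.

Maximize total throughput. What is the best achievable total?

Log-shipper + rate-limiter + spell-checker + metrics-collector + feature-flag-service uses 49 of the 49 GB and totals 3230.
An exhaustive check of the 512 subsets confirms 3230.

3230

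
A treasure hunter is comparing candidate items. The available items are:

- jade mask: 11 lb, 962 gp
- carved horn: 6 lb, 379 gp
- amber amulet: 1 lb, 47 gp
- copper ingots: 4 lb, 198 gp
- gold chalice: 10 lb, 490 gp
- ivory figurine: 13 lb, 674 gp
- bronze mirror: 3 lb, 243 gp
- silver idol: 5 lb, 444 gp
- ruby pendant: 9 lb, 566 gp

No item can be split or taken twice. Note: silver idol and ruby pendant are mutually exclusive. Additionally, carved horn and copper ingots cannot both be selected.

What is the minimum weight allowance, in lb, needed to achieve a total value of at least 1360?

Need the lightest bundle worth ≥ 1360.
jade mask + silver idol: 1406 value at 16 lb.
Any bundle with less than 16 lb falls short of 1360.

16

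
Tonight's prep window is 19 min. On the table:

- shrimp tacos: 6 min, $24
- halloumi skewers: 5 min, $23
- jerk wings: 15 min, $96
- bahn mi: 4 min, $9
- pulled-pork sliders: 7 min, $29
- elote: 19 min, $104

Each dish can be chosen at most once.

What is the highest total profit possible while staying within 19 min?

105

Taking jerk wings + bahn mi: 19 min used, 105 in profit.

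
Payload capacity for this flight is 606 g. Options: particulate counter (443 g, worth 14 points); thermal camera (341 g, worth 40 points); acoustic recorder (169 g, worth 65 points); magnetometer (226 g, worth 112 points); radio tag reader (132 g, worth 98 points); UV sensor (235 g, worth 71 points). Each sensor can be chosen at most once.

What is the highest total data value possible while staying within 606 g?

281

By data value per g: radio tag reader 0.74, magnetometer 0.50, acoustic recorder 0.38 lead.
Filling by ratio: acoustic recorder + magnetometer + radio tag reader for 275, with 79 g left unused.
The 169 g tied up in acoustic recorder is better spent on UV sensor — total rises to 281 (593 g).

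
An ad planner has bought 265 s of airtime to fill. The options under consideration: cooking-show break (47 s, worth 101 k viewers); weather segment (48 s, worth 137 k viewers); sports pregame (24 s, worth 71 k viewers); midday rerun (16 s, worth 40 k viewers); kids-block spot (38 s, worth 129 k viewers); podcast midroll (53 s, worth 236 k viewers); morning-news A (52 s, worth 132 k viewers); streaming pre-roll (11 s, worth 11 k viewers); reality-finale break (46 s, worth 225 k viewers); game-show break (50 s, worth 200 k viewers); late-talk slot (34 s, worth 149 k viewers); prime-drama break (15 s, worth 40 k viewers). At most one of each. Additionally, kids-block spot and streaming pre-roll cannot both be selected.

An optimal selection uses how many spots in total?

7

Optimal total is 1050.
For example sports pregame + midday rerun + kids-block spot + podcast midroll + reality-finale break + game-show break + late-talk slot achieves it, using 261 s.
Every optimal selection uses 7 spots.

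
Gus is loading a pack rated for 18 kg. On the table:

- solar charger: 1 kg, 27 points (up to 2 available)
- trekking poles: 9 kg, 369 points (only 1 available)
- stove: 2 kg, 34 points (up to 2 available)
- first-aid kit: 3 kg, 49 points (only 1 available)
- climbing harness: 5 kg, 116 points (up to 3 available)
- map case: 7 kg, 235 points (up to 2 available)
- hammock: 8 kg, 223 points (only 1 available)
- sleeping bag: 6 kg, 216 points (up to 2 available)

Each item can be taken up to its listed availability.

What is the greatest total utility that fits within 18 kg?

658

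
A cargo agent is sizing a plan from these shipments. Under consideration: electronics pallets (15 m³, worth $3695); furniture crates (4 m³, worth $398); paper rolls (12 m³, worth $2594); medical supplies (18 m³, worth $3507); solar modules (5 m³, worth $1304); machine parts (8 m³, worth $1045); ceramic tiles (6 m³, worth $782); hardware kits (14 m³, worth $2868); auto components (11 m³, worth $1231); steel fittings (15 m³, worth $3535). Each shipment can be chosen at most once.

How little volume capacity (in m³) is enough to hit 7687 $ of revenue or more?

Need the lightest bundle worth ≥ 7687.
electronics pallets + solar modules + hardware kits reaches 7867 using 34 m³.
Any bundle with less than 34 m³ falls short of 7687.

34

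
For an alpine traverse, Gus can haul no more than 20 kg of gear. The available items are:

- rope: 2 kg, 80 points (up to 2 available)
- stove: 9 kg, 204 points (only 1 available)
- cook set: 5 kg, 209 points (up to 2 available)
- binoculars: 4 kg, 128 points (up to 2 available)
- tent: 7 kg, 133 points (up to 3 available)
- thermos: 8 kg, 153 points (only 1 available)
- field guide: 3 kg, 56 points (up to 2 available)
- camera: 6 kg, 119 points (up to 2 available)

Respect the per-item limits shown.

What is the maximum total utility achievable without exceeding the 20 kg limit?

754

By utility per kg: cook set 41.80, rope 40.00, binoculars 32.00 lead.
The ratio heuristic lands on 2×rope + 2×cook set + binoculars (706) but leaves 2 kg idle.
Dropping rope frees 2 kg; slotting in binoculars (4 kg) lifts the total to 754 at 20 kg.
No other feasible combination exceeds 754.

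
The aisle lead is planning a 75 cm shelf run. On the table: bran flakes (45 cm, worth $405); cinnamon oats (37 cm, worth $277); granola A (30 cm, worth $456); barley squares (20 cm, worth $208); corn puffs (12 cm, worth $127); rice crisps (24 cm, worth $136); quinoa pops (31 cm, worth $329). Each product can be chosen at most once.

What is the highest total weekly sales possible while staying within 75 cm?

The ratio ordering already packs tightly: granola A + corn puffs + quinoa pops, 73 cm, 912.
That's the maximum — no swap from here does better than 912.

912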